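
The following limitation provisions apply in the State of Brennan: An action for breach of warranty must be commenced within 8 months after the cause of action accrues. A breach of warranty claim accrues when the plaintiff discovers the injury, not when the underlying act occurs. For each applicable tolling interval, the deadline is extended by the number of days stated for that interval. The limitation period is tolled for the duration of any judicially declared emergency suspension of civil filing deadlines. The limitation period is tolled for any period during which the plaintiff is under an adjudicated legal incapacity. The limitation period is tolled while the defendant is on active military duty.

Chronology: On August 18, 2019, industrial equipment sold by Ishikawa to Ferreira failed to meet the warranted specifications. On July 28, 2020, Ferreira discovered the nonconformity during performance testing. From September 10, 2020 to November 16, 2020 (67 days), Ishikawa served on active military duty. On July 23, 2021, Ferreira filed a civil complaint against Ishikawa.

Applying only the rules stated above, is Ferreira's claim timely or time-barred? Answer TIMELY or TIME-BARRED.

TIME-BARRED

Under the discovery rule, the claim accrued on July 28, 2020, when Ferreira discovered the injury — not on the August 18, 2019 date of the underlying act.
8 months from July 28, 2020 is March 28, 2021.
Because the defendant's active military service ran from September 10, 2020 to November 16, 2020, the deadline is extended by 67 days to June 3, 2021.
Ferreira filed on July 23, 2021, after the June 3, 2021 deadline, so the action is time-barred.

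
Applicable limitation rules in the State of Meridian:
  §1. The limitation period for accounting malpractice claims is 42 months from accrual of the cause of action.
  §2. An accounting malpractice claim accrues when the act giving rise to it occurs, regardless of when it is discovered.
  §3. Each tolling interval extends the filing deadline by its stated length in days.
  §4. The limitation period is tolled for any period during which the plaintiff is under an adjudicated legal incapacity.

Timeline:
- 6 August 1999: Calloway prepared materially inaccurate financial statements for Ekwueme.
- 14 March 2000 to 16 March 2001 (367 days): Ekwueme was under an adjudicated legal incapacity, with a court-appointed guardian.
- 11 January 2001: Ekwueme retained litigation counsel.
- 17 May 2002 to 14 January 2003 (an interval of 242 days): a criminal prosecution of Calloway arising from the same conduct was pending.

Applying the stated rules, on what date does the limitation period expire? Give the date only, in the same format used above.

8 February 2004

The limitation period began to run on 6 August 1999.
42 months from 6 August 1999 is 6 February 2003.
The plaintiff's legal incapacity from 14 March 2000 to 16 March 2001 tolled the period for 367 days, extending the deadline to 8 February 2004.
No stated provision tolls the period for a criminal prosecution, so the interval from 17 May 2002 to 14 January 2003 has no effect on the deadline.
None of the other events listed affects the running of the period under the stated rules.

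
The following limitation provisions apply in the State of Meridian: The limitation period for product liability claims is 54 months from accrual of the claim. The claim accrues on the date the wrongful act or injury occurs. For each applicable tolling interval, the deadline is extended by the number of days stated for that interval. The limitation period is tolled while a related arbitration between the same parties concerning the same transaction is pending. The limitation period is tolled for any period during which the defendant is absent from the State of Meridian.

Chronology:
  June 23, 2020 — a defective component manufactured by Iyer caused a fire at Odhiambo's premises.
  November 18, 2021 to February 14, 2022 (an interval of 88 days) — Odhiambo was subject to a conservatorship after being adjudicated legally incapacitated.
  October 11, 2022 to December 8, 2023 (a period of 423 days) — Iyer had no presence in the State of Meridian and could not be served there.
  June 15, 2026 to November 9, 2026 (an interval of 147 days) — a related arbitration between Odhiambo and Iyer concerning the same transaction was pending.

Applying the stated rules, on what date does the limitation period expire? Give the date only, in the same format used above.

The claim accrued on June 23, 2020, when the wrongful act occurred.
54 months from June 23, 2020 is December 23, 2024.
The defendant's absence from the jurisdiction from October 11, 2022 to December 8, 2023 tolled the period for 423 days, extending the deadline to February 19, 2026.
The pending related arbitration starting June 15, 2026 came too late — the period had run on February 19, 2026 — and so does not extend the deadline.
Although the plaintiff's incapacity ran from November 18, 2021 to February 14, 2022, the stated rules do not make that a tolling event, so it is disregarded.

February 19, 2026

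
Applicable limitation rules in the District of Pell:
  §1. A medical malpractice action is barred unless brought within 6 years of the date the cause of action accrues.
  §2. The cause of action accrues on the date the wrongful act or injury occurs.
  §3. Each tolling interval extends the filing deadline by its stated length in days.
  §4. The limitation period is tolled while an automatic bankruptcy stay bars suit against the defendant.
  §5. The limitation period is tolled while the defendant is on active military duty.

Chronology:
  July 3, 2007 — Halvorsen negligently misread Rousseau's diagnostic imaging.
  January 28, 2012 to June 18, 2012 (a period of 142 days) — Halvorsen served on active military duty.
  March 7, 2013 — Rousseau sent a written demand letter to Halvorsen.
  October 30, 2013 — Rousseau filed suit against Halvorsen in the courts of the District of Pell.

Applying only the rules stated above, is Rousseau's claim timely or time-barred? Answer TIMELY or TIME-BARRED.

The limitation period began to run on July 3, 2007.
Adding the 6 years base period to July 3, 2007 gives a deadline of July 3, 2013, before any tolling.
The period was tolled for 142 days by the defendant's active military service (January 28, 2012 to June 18, 2012), pushing the deadline to November 22, 2013.
Nothing else in the chronology tolls or restarts the period.
Rousseau filed on October 30, 2013, before the November 22, 2013 deadline, so the action is timely.

TIMELY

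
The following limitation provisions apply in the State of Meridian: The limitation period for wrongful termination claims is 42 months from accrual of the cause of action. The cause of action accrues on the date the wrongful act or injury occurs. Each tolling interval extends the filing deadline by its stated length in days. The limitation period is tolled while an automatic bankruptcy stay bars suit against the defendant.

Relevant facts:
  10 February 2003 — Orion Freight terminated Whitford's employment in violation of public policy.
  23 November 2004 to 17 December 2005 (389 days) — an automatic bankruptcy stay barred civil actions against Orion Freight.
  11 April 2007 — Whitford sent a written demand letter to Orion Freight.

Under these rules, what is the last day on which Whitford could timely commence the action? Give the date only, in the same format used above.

The limitation period began to run on 10 February 2003.
The untolled deadline — 42 months after 10 February 2003 — is 10 August 2006.
Because the automatic bankruptcy stay ran from 23 November 2004 to 17 December 2005, the deadline is extended by 389 days to 3 September 2007.
None of the other events listed affects the running of the period under the stated rules.

3 September 2007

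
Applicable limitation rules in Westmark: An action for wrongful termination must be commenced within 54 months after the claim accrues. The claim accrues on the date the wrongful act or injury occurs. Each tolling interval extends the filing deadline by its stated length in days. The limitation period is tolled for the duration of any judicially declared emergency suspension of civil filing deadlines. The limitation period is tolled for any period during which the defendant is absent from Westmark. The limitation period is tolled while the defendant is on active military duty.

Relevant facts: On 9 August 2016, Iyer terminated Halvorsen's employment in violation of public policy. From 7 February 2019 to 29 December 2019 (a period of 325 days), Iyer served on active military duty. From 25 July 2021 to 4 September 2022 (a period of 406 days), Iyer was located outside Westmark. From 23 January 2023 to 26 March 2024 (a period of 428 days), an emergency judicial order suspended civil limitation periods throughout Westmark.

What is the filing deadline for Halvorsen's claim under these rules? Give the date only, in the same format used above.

The claim accrued on 9 August 2016, when the wrongful act occurred.
Adding the 54 months base period to 9 August 2016 gives a deadline of 9 February 2021, before any tolling.
Because the defendant's active military service ran from 7 February 2019 to 29 December 2019, the deadline is extended by 325 days to 31 December 2021.
Because the defendant's absence from the jurisdiction ran from 25 July 2021 to 4 September 2022, the deadline is extended by 406 days to 10 February 2023.
The emergency suspension of filing deadlines from 23 January 2023 to 26 March 2024 tolled the period for 428 days, extending the deadline to 13 April 2024.

13 April 2024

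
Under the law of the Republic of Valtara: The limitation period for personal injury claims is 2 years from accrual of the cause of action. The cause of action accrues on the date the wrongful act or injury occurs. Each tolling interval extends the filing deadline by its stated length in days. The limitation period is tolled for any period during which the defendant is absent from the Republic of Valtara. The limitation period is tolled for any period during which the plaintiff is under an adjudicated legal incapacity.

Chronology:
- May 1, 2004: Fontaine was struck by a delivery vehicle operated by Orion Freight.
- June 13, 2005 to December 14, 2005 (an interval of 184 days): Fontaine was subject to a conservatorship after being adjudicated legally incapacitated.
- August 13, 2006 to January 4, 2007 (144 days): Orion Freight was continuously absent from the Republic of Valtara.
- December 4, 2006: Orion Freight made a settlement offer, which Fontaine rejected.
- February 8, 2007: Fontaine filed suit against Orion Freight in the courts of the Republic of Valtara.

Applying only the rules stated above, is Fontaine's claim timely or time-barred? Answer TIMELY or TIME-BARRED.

TIMELY

The claim accrued on May 1, 2004, when the wrongful act occurred.
Adding the 2 years base period to May 1, 2004 gives a deadline of May 1, 2006, before any tolling.
The plaintiff's legal incapacity from June 13, 2005 to December 14, 2005 tolled the period for 184 days, extending the deadline to November 1, 2006.
Because the defendant's absence from the jurisdiction ran from August 13, 2006 to January 4, 2007, the deadline is extended by 144 days to March 25, 2007.
Nothing else in the chronology tolls or restarts the period.
Filing on February 8, 2007 beat the March 25, 2007 deadline — the action is timely.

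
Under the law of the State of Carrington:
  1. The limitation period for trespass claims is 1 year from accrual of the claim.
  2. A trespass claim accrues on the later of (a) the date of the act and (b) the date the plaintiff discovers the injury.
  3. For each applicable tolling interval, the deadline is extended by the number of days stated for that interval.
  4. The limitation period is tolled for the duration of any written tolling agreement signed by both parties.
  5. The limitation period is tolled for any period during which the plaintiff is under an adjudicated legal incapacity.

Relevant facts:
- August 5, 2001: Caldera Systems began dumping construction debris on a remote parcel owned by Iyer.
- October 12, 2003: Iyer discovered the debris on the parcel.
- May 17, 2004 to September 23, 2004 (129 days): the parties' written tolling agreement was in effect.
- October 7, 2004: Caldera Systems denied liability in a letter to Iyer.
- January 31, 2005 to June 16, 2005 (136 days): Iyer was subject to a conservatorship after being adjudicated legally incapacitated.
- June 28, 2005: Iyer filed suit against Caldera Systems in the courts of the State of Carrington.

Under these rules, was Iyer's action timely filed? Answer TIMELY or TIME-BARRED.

TIMELY

Because discovery on October 12, 2003 post-dates the August 5, 2001 act, accrual under the later-of rule falls on October 12, 2003.
Adding the 1 year base period to October 12, 2003 gives a deadline of October 12, 2004, before any tolling.
The written tolling agreement from May 17, 2004 to September 23, 2004 tolled the period for 129 days, extending the deadline to February 18, 2005.
The plaintiff's legal incapacity from January 31, 2005 to June 16, 2005 tolled the period for 136 days, extending the deadline to July 4, 2005.
None of the other events listed affects the running of the period under the stated rules.
Filing on June 28, 2005 beat the July 4, 2005 deadline — the action is timely.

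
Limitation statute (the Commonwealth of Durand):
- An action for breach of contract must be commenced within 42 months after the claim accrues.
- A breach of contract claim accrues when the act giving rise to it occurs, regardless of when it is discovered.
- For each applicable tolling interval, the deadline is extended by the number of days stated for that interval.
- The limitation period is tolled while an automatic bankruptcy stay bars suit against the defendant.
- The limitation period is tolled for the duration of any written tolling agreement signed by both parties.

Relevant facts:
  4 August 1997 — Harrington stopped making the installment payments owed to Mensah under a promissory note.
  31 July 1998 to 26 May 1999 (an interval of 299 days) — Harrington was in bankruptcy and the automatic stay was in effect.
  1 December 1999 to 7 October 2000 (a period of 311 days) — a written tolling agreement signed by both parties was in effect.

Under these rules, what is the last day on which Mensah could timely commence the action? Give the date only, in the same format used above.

The claim accrued on 4 August 1997, when the wrongful act occurred.
Adding the 42 months base period to 4 August 1997 gives a deadline of 4 February 2001, before any tolling.
The automatic bankruptcy stay from 31 July 1998 to 26 May 1999 tolled the period for 299 days, extending the deadline to 30 November 2001.
Because the written tolling agreement ran from 1 December 1999 to 7 October 2000, the deadline is extended by 311 days to 7 October 2002.

7 October 2002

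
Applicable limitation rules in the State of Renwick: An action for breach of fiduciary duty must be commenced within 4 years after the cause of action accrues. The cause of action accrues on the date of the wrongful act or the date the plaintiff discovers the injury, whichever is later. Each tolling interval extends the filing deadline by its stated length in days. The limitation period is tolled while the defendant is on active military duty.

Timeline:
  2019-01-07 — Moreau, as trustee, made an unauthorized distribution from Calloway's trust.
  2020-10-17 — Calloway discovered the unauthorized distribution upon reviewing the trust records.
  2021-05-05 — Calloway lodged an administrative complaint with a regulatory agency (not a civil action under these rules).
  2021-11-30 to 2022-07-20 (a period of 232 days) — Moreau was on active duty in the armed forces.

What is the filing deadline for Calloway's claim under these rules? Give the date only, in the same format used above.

Taking the later of the act (2019-01-07) and discovery (2020-10-17), the claim accrued on 2020-10-17.
Adding the 4 years base period to 2020-10-17 gives a deadline of 2024-10-17, before any tolling.
The period was tolled for 232 days by the defendant's active military service (2021-11-30 to 2022-07-20), pushing the deadline to 2025-06-06.
None of the other events listed affects the running of the period under the stated rules.

2025-06-06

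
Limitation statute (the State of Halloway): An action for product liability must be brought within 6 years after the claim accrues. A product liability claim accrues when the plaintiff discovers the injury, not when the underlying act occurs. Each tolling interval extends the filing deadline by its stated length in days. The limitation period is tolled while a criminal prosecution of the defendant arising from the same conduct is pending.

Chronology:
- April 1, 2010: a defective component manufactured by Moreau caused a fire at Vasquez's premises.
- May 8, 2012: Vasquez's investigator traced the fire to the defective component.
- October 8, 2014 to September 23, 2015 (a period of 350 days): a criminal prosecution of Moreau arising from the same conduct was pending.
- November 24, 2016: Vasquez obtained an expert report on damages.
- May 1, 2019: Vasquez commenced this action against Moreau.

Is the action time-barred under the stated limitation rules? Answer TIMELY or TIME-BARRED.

TIME-BARRED

Under the discovery rule, the claim accrued on May 8, 2012, when Vasquez discovered the injury — not on the April 1, 2010 date of the underlying act.
6 years from May 8, 2012 is May 8, 2018.
Because the pending criminal prosecution ran from October 8, 2014 to September 23, 2015, the deadline is extended by 350 days to April 23, 2019.
None of the other events listed affects the running of the period under the stated rules.
Vasquez filed on May 1, 2019, after the April 23, 2019 deadline, so the action is time-barred.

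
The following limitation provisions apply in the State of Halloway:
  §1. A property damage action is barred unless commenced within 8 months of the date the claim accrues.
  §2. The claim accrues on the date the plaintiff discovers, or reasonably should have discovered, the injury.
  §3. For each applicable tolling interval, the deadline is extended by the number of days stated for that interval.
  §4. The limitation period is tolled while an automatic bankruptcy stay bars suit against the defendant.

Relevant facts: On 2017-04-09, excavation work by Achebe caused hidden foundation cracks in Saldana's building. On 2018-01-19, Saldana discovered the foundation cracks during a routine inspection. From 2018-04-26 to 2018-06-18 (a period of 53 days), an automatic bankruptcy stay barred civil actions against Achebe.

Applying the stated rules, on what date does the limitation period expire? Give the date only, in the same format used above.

2018-11-11

The claim did not accrue until Saldana discovered the injury on 2018-01-19; the 2017-04-09 act date does not start the clock under the stated rule.
The untolled deadline — 8 months after 2018-01-19 — is 2018-09-19.
The period was tolled for 53 days by the automatic bankruptcy stay (2018-04-26 to 2018-06-18), pushing the deadline to 2018-11-11.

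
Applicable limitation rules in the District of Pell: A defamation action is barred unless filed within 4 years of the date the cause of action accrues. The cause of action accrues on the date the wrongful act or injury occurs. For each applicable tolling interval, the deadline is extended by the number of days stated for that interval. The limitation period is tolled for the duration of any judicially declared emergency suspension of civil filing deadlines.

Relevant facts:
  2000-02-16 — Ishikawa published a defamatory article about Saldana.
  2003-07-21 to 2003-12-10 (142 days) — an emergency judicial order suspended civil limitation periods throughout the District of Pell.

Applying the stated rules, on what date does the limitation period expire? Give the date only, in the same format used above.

The claim accrued on 2000-02-16, when the wrongful act occurred.
The untolled deadline — 4 years after 2000-02-16 — is 2004-02-16.
Because the emergency suspension of filing deadlines ran from 2003-07-21 to 2003-12-10, the deadline is extended by 142 days to 2004-07-07.

2004-07-07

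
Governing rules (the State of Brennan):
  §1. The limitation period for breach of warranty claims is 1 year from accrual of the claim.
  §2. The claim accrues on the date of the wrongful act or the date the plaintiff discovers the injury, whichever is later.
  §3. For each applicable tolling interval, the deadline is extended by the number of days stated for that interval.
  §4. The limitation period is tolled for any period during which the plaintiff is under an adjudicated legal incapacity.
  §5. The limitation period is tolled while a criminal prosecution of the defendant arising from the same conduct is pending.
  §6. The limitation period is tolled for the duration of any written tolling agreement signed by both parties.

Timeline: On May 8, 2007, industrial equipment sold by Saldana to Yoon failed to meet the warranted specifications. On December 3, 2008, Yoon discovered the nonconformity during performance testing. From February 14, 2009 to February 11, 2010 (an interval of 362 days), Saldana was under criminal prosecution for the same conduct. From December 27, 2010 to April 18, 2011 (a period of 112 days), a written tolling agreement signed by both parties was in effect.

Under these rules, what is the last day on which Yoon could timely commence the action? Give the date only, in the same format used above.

November 30, 2010

The claim accrued on December 3, 2008 — the later of the May 8, 2007 act and the December 3, 2008 discovery.
The untolled deadline — 1 year after December 3, 2008 — is December 3, 2009.
Because the pending criminal prosecution ran from February 14, 2009 to February 11, 2010, the deadline is extended by 362 days to November 30, 2010.
The written tolling agreement starting December 27, 2010 came too late — the period had run on November 30, 2010 — and so does not extend the deadline.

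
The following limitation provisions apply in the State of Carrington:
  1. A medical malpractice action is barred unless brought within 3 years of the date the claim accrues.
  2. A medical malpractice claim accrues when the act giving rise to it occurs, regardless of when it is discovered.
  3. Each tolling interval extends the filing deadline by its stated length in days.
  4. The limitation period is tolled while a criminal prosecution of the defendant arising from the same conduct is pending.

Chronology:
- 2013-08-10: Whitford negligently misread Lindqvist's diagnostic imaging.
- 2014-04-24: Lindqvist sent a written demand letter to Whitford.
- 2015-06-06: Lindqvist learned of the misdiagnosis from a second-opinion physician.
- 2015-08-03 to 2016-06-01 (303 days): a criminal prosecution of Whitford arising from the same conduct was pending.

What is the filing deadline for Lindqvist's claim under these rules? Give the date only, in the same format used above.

Accrual is governed by the date of the act, so the period began to run on 2013-08-10; the later discovery on 2015-06-06 is irrelevant under the stated rule.
3 years from 2013-08-10 is 2016-08-10.
Because the pending criminal prosecution ran from 2015-08-03 to 2016-06-01, the deadline is extended by 303 days to 2017-06-09.
None of the other events listed affects the running of the period under the stated rules.

2017-06-09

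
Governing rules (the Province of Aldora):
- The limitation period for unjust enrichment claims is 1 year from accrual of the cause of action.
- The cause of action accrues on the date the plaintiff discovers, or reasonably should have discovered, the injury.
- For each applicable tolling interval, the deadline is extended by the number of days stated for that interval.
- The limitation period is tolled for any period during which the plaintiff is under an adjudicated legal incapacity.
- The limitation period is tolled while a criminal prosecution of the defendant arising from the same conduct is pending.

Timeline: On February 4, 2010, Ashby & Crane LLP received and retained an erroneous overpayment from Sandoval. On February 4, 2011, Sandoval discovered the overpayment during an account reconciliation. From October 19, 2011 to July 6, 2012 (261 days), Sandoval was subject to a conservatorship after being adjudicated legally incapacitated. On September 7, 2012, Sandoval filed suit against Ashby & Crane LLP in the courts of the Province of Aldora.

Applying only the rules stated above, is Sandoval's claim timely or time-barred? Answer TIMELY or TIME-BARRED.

TIMELY

Accrual is tied to discovery, so the period began on February 4, 2011 rather than on February 4, 2010 when the act occurred.
1 year from February 4, 2011 is February 4, 2012.
The plaintiff's legal incapacity from October 19, 2011 to July 6, 2012 tolled the period for 261 days, extending the deadline to October 22, 2012.
Sandoval filed on September 7, 2012, before the October 22, 2012 deadline, so the action is timely.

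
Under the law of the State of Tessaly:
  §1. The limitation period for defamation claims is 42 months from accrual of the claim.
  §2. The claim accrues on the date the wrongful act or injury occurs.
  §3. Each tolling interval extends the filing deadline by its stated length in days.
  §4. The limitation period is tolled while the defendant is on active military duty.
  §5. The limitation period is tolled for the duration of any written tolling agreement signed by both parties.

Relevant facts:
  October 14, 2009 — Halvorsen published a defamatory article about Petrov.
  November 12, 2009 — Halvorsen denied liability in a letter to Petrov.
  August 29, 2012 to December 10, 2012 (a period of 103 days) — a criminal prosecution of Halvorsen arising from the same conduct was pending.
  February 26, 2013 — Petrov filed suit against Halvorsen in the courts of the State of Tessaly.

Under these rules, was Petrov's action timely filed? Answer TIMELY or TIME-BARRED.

TIMELY

The claim accrued on October 14, 2009, the date of the act.
The untolled deadline — 42 months after October 14, 2009 — is April 14, 2013.
No stated provision tolls the period for a criminal prosecution, so the interval from August 29, 2012 to December 10, 2012 has no effect on the deadline.
None of the other events listed affects the running of the period under the stated rules.
Filing on February 26, 2013 beat the April 14, 2013 deadline — the action is timely.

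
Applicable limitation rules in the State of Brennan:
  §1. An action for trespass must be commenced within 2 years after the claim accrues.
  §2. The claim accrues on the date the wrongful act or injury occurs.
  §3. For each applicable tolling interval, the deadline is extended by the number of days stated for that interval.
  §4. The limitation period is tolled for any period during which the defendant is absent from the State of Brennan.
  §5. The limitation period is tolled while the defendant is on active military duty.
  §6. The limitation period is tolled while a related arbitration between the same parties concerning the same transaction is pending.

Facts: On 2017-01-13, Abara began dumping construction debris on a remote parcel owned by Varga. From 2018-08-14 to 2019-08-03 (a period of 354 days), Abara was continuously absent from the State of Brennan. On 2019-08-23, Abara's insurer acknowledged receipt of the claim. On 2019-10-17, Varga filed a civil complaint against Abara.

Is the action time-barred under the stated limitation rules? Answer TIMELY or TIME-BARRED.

TIMELY

The claim accrued on 2017-01-13, when the wrongful act occurred.
2 years from 2017-01-13 is 2019-01-13.
The defendant's absence from the jurisdiction from 2018-08-14 to 2019-08-03 tolled the period for 354 days, extending the deadline to 2020-01-02.
None of the other events listed affects the running of the period under the stated rules.
Filing on 2019-10-17 beat the 2020-01-02 deadline — the action is timely.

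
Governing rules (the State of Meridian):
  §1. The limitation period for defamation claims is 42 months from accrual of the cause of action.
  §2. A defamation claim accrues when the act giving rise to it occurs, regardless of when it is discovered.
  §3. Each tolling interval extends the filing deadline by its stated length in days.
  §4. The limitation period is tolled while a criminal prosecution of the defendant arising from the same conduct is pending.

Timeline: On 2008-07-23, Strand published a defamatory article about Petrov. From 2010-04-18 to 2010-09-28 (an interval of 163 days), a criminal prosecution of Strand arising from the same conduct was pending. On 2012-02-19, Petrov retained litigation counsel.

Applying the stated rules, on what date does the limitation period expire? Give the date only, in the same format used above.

The claim accrued on 2008-07-23, when the wrongful act occurred.
Adding the 42 months base period to 2008-07-23 gives a deadline of 2012-01-23, before any tolling.
The period was tolled for 163 days by the pending criminal prosecution (2010-04-18 to 2010-09-28), pushing the deadline to 2012-07-04.
Nothing else in the chronology tolls or restarts the period.

2012-07-04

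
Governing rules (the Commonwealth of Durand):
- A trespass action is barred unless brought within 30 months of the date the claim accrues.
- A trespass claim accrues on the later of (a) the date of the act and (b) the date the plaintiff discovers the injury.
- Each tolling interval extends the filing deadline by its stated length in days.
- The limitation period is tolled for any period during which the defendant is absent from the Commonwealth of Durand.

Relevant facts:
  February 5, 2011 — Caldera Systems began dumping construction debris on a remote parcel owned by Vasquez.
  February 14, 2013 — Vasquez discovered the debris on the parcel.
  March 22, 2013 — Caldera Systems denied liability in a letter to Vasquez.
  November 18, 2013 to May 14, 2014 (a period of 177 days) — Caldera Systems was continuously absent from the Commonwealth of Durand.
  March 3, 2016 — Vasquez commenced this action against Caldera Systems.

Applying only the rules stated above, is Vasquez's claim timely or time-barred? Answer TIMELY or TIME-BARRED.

TIME-BARRED

Because discovery on February 14, 2013 post-dates the February 5, 2011 act, accrual under the later-of rule falls on February 14, 2013.
The untolled deadline — 30 months after February 14, 2013 — is August 14, 2015.
Because the defendant's absence from the jurisdiction ran from November 18, 2013 to May 14, 2014, the deadline is extended by 177 days to February 7, 2016.
Nothing else in the chronology tolls or restarts the period.
The March 3, 2016 filing falls after the February 7, 2016 deadline; the claim is time-barred.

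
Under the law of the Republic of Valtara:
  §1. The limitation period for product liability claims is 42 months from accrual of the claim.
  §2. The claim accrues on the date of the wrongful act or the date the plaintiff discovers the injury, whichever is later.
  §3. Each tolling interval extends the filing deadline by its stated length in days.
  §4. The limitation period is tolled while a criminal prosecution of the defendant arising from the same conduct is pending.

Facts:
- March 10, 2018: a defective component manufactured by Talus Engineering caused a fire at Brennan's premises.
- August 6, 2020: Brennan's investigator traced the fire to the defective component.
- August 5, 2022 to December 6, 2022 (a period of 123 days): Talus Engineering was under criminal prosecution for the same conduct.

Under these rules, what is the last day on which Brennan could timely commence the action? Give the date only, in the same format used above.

June 8, 2024

Because discovery on August 6, 2020 post-dates the March 10, 2018 act, accrual under the later-of rule falls on August 6, 2020.
The untolled deadline — 42 months after August 6, 2020 — is February 6, 2024.
The pending criminal prosecution from August 5, 2022 to December 6, 2022 tolled the period for 123 days, extending the deadline to June 8, 2024.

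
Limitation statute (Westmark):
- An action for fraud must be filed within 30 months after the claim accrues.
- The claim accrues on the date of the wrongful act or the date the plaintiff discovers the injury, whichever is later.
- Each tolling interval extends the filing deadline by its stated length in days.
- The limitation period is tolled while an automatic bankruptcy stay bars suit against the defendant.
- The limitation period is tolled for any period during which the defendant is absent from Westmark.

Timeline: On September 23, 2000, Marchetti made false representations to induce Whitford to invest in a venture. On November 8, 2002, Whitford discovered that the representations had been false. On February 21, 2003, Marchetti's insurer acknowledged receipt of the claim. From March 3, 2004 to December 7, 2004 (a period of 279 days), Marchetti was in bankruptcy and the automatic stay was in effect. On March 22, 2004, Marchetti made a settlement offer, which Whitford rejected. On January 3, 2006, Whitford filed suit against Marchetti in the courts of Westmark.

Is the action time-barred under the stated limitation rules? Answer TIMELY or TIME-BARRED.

Taking the later of the act (September 23, 2000) and discovery (November 8, 2002), the claim accrued on November 8, 2002.
The untolled deadline — 30 months after November 8, 2002 — is May 8, 2005.
Because the automatic bankruptcy stay ran from March 3, 2004 to December 7, 2004, the deadline is extended by 279 days to February 11, 2006.
None of the other events listed affects the running of the period under the stated rules.
Filing on January 3, 2006 beat the February 11, 2006 deadline — the action is timely.

TIMELY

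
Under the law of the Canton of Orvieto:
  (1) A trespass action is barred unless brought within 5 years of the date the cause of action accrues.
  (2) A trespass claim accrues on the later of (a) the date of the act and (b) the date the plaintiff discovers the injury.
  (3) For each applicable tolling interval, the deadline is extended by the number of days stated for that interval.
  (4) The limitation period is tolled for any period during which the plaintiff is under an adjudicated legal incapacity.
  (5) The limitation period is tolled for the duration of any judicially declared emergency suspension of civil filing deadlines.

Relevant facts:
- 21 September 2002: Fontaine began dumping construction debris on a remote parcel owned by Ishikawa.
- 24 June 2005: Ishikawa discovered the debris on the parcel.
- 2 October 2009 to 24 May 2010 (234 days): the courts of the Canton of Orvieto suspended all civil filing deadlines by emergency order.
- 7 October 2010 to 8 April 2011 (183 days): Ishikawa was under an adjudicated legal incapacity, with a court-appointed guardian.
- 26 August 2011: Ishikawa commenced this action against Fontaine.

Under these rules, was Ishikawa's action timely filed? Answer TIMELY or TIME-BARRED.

Taking the later of the act (21 September 2002) and discovery (24 June 2005), the claim accrued on 24 June 2005.
5 years from 24 June 2005 is 24 June 2010.
The period was tolled for 234 days by the emergency suspension of filing deadlines (2 October 2009 to 24 May 2010), pushing the deadline to 13 February 2011.
The plaintiff's legal incapacity from 7 October 2010 to 8 April 2011 tolled the period for 183 days, extending the deadline to 15 August 2011.
Filing on 26 August 2011 missed the 15 August 2011 deadline — the action is time-barred.

TIME-BARRED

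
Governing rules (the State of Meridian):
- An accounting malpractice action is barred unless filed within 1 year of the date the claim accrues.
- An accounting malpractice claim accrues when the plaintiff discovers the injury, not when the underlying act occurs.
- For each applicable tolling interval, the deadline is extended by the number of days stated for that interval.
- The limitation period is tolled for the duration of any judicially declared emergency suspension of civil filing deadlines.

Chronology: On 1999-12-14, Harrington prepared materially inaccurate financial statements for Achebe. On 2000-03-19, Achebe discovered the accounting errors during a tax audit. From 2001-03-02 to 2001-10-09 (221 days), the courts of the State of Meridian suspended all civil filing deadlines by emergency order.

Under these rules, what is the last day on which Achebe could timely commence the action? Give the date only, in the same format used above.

Accrual is tied to discovery, so the period began on 2000-03-19 rather than on 1999-12-14 when the act occurred.
1 year from 2000-03-19 is 2001-03-19.
The emergency suspension of filing deadlines from 2001-03-02 to 2001-10-09 tolled the period for 221 days, extending the deadline to 2001-10-26.

2001-10-26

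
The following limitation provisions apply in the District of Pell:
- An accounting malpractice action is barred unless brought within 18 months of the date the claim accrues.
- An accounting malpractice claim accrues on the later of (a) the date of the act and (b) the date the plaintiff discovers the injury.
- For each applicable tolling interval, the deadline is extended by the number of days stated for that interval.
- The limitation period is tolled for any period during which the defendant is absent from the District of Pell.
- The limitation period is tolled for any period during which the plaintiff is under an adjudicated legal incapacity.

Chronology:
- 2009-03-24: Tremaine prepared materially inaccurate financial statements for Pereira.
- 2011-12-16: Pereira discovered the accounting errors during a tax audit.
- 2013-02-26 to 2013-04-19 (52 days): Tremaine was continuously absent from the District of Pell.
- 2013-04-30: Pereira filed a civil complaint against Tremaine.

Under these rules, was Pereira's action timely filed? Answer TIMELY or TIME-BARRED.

TIMELY

Taking the later of the act (2009-03-24) and discovery (2011-12-16), the claim accrued on 2011-12-16.
The untolled deadline — 18 months after 2011-12-16 — is 2013-06-16.
Because the defendant's absence from the jurisdiction ran from 2013-02-26 to 2013-04-19, the deadline is extended by 52 days to 2013-08-07.
Filing on 2013-04-30 beat the 2013-08-07 deadline — the action is timely.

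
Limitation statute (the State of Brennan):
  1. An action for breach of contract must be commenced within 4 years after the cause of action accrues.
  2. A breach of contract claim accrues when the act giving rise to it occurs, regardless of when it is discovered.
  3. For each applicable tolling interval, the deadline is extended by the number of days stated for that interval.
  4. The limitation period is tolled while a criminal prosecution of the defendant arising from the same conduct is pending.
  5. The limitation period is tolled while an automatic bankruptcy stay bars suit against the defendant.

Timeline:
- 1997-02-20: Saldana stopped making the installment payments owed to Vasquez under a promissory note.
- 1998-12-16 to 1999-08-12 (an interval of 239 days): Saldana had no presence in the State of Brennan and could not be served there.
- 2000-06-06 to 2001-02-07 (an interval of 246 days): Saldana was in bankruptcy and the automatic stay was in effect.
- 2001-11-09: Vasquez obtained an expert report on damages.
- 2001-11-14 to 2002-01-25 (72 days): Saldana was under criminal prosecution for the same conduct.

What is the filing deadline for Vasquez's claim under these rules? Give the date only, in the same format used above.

The claim accrued on 1997-02-20, when the wrongful act occurred.
4 years from 1997-02-20 is 2001-02-20.
The automatic bankruptcy stay from 2000-06-06 to 2001-02-07 tolled the period for 246 days, extending the deadline to 2001-10-24.
The pending criminal prosecution from 2001-11-14 to 2002-01-25 began after the period had already run on 2001-10-24, so it has no tolling effect.
Although the defendant's absence ran from 1998-12-16 to 1999-08-12, the stated rules do not make that a tolling event, so it is disregarded.
The other events in the timeline have no effect on the limitation period under the stated rules.

2001-10-24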